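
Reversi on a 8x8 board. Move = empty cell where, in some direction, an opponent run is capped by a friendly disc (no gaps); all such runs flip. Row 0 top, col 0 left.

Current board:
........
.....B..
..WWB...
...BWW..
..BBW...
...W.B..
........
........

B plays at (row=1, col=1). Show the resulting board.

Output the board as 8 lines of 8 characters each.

Place B at (1,1); scan 8 dirs for brackets.
Dir NW: first cell '.' (not opp) -> no flip
Dir N: first cell '.' (not opp) -> no flip
Dir NE: first cell '.' (not opp) -> no flip
Dir W: first cell '.' (not opp) -> no flip
Dir E: first cell '.' (not opp) -> no flip
Dir SW: first cell '.' (not opp) -> no flip
Dir S: first cell '.' (not opp) -> no flip
Dir SE: opp run (2,2) capped by B -> flip
All flips: (2,2)

Answer: ........
.B...B..
..BWB...
...BWW..
..BBW...
...W.B..
........
........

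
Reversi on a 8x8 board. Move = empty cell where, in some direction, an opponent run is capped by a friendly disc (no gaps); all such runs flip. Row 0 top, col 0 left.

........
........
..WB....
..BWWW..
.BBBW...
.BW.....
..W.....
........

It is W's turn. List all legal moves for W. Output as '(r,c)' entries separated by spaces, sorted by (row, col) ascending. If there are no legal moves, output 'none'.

(1,2): flips 1 -> legal
(1,3): flips 1 -> legal
(1,4): no bracket -> illegal
(2,1): no bracket -> illegal
(2,4): flips 1 -> legal
(3,0): flips 1 -> legal
(3,1): flips 1 -> legal
(4,0): flips 4 -> legal
(5,0): flips 1 -> legal
(5,3): flips 1 -> legal
(5,4): no bracket -> illegal
(6,0): flips 2 -> legal
(6,1): no bracket -> illegal

Answer: (1,2) (1,3) (2,4) (3,0) (3,1) (4,0) (5,0) (5,3) (6,0)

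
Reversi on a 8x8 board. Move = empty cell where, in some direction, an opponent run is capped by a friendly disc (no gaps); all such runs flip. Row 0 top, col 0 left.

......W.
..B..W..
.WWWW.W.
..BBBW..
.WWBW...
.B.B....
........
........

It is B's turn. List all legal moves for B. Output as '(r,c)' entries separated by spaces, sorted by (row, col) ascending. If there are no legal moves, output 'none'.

(0,4): no bracket -> illegal
(0,5): no bracket -> illegal
(0,7): no bracket -> illegal
(1,0): flips 1 -> legal
(1,1): flips 1 -> legal
(1,3): flips 1 -> legal
(1,4): flips 2 -> legal
(1,6): no bracket -> illegal
(1,7): flips 3 -> legal
(2,0): no bracket -> illegal
(2,5): no bracket -> illegal
(2,7): no bracket -> illegal
(3,0): flips 1 -> legal
(3,1): flips 2 -> legal
(3,6): flips 1 -> legal
(3,7): no bracket -> illegal
(4,0): flips 2 -> legal
(4,5): flips 1 -> legal
(4,6): no bracket -> illegal
(5,0): flips 1 -> legal
(5,2): flips 1 -> legal
(5,4): flips 1 -> legal
(5,5): flips 1 -> legal

Answer: (1,0) (1,1) (1,3) (1,4) (1,7) (3,0) (3,1) (3,6) (4,0) (4,5) (5,0) (5,2) (5,4) (5,5)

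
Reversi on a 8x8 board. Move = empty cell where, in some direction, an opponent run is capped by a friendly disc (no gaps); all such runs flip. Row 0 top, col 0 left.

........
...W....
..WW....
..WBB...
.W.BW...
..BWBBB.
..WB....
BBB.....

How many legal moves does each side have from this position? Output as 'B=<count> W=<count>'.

Answer: B=9 W=11

Derivation:
-- B to move --
(0,2): no bracket -> illegal
(0,3): flips 2 -> legal
(0,4): no bracket -> illegal
(1,1): flips 1 -> legal
(1,2): flips 1 -> legal
(1,4): no bracket -> illegal
(2,1): flips 1 -> legal
(2,4): no bracket -> illegal
(3,0): flips 1 -> legal
(3,1): flips 1 -> legal
(3,5): flips 3 -> legal
(4,0): no bracket -> illegal
(4,2): no bracket -> illegal
(4,5): flips 1 -> legal
(5,0): no bracket -> illegal
(5,1): no bracket -> illegal
(6,1): flips 1 -> legal
(6,4): no bracket -> illegal
(7,3): no bracket -> illegal
B mobility = 9
-- W to move --
(2,4): flips 1 -> legal
(2,5): no bracket -> illegal
(3,5): flips 2 -> legal
(4,2): flips 2 -> legal
(4,5): flips 1 -> legal
(4,6): no bracket -> illegal
(4,7): no bracket -> illegal
(5,1): flips 1 -> legal
(5,7): flips 3 -> legal
(6,0): no bracket -> illegal
(6,1): no bracket -> illegal
(6,4): flips 2 -> legal
(6,5): flips 2 -> legal
(6,6): flips 1 -> legal
(6,7): no bracket -> illegal
(7,3): flips 1 -> legal
(7,4): flips 2 -> legal
W mobility = 11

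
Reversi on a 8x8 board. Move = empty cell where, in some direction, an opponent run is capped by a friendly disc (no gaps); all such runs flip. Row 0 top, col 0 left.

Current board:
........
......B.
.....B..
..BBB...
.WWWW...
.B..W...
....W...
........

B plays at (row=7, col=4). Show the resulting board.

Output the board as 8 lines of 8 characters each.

Place B at (7,4); scan 8 dirs for brackets.
Dir NW: first cell '.' (not opp) -> no flip
Dir N: opp run (6,4) (5,4) (4,4) capped by B -> flip
Dir NE: first cell '.' (not opp) -> no flip
Dir W: first cell '.' (not opp) -> no flip
Dir E: first cell '.' (not opp) -> no flip
Dir SW: edge -> no flip
Dir S: edge -> no flip
Dir SE: edge -> no flip
All flips: (4,4) (5,4) (6,4)

Answer: ........
......B.
.....B..
..BBB...
.WWWB...
.B..B...
....B...
....B...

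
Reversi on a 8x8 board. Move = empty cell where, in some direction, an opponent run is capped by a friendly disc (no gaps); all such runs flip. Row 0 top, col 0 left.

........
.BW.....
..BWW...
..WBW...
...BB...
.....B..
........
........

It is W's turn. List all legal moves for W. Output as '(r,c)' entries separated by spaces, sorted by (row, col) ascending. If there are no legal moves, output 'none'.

(0,0): no bracket -> illegal
(0,1): no bracket -> illegal
(0,2): no bracket -> illegal
(1,0): flips 1 -> legal
(1,3): no bracket -> illegal
(2,0): no bracket -> illegal
(2,1): flips 1 -> legal
(3,1): no bracket -> illegal
(3,5): no bracket -> illegal
(4,2): flips 1 -> legal
(4,5): no bracket -> illegal
(4,6): no bracket -> illegal
(5,2): flips 1 -> legal
(5,3): flips 2 -> legal
(5,4): flips 2 -> legal
(5,6): no bracket -> illegal
(6,4): no bracket -> illegal
(6,5): no bracket -> illegal
(6,6): no bracket -> illegal

Answer: (1,0) (2,1) (4,2) (5,2) (5,3) (5,4)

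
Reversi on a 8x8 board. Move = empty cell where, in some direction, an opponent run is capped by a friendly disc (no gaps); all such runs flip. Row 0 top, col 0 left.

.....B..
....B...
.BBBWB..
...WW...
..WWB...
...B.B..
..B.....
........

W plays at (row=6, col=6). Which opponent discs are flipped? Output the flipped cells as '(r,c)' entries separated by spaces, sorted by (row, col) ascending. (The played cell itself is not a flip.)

Answer: (4,4) (5,5)

Derivation:
Dir NW: opp run (5,5) (4,4) capped by W -> flip
Dir N: first cell '.' (not opp) -> no flip
Dir NE: first cell '.' (not opp) -> no flip
Dir W: first cell '.' (not opp) -> no flip
Dir E: first cell '.' (not opp) -> no flip
Dir SW: first cell '.' (not opp) -> no flip
Dir S: first cell '.' (not opp) -> no flip
Dir SE: first cell '.' (not opp) -> no flip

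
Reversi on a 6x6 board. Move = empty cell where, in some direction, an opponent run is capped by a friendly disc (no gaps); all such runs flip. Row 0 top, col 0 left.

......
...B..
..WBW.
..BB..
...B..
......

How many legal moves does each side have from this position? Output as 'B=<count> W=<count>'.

-- B to move --
(1,1): flips 1 -> legal
(1,2): flips 1 -> legal
(1,4): no bracket -> illegal
(1,5): flips 1 -> legal
(2,1): flips 1 -> legal
(2,5): flips 1 -> legal
(3,1): flips 1 -> legal
(3,4): no bracket -> illegal
(3,5): flips 1 -> legal
B mobility = 7
-- W to move --
(0,2): flips 1 -> legal
(0,3): no bracket -> illegal
(0,4): flips 1 -> legal
(1,2): no bracket -> illegal
(1,4): no bracket -> illegal
(2,1): no bracket -> illegal
(3,1): no bracket -> illegal
(3,4): no bracket -> illegal
(4,1): no bracket -> illegal
(4,2): flips 2 -> legal
(4,4): flips 1 -> legal
(5,2): no bracket -> illegal
(5,3): no bracket -> illegal
(5,4): no bracket -> illegal
W mobility = 4

Answer: B=7 W=4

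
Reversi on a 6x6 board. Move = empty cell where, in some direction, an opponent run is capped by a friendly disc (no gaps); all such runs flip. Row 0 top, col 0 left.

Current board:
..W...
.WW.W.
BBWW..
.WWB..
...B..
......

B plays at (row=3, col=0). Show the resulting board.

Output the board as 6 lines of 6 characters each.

Place B at (3,0); scan 8 dirs for brackets.
Dir NW: edge -> no flip
Dir N: first cell 'B' (not opp) -> no flip
Dir NE: first cell 'B' (not opp) -> no flip
Dir W: edge -> no flip
Dir E: opp run (3,1) (3,2) capped by B -> flip
Dir SW: edge -> no flip
Dir S: first cell '.' (not opp) -> no flip
Dir SE: first cell '.' (not opp) -> no flip
All flips: (3,1) (3,2)

Answer: ..W...
.WW.W.
BBWW..
BBBB..
...B..
......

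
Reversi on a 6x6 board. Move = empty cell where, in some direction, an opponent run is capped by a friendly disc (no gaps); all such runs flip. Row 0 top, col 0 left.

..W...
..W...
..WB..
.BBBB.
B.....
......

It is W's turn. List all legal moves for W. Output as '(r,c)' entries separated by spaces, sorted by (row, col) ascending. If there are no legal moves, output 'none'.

(1,3): no bracket -> illegal
(1,4): no bracket -> illegal
(2,0): no bracket -> illegal
(2,1): no bracket -> illegal
(2,4): flips 1 -> legal
(2,5): no bracket -> illegal
(3,0): no bracket -> illegal
(3,5): no bracket -> illegal
(4,1): no bracket -> illegal
(4,2): flips 1 -> legal
(4,3): no bracket -> illegal
(4,4): flips 1 -> legal
(4,5): flips 2 -> legal
(5,0): no bracket -> illegal
(5,1): no bracket -> illegal

Answer: (2,4) (4,2) (4,4) (4,5)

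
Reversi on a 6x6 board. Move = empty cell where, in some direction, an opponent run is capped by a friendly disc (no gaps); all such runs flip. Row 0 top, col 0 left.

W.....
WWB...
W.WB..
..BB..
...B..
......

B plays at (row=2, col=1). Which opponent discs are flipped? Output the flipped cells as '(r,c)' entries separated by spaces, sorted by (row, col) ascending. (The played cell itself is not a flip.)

Answer: (2,2)

Derivation:
Dir NW: opp run (1,0), next=edge -> no flip
Dir N: opp run (1,1), next='.' -> no flip
Dir NE: first cell 'B' (not opp) -> no flip
Dir W: opp run (2,0), next=edge -> no flip
Dir E: opp run (2,2) capped by B -> flip
Dir SW: first cell '.' (not opp) -> no flip
Dir S: first cell '.' (not opp) -> no flip
Dir SE: first cell 'B' (not opp) -> no flip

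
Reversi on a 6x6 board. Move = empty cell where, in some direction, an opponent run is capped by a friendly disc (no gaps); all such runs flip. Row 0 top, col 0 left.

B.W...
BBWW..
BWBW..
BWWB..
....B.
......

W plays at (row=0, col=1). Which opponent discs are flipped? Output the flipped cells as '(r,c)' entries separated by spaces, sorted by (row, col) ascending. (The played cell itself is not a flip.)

Dir NW: edge -> no flip
Dir N: edge -> no flip
Dir NE: edge -> no flip
Dir W: opp run (0,0), next=edge -> no flip
Dir E: first cell 'W' (not opp) -> no flip
Dir SW: opp run (1,0), next=edge -> no flip
Dir S: opp run (1,1) capped by W -> flip
Dir SE: first cell 'W' (not opp) -> no flip

Answer: (1,1)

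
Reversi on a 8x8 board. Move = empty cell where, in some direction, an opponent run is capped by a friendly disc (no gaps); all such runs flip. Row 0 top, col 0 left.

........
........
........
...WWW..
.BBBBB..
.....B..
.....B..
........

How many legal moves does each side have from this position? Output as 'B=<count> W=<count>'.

-- B to move --
(2,2): flips 1 -> legal
(2,3): flips 2 -> legal
(2,4): flips 2 -> legal
(2,5): flips 2 -> legal
(2,6): flips 1 -> legal
(3,2): no bracket -> illegal
(3,6): no bracket -> illegal
(4,6): no bracket -> illegal
B mobility = 5
-- W to move --
(3,0): no bracket -> illegal
(3,1): no bracket -> illegal
(3,2): no bracket -> illegal
(3,6): no bracket -> illegal
(4,0): no bracket -> illegal
(4,6): no bracket -> illegal
(5,0): no bracket -> illegal
(5,1): flips 1 -> legal
(5,2): flips 1 -> legal
(5,3): flips 2 -> legal
(5,4): flips 1 -> legal
(5,6): flips 1 -> legal
(6,4): no bracket -> illegal
(6,6): flips 2 -> legal
(7,4): no bracket -> illegal
(7,5): flips 3 -> legal
(7,6): no bracket -> illegal
W mobility = 7

Answer: B=5 W=7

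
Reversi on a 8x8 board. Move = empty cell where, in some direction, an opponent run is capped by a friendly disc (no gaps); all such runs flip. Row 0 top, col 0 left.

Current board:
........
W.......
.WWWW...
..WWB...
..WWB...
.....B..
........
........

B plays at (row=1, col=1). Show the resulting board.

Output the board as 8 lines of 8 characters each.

Place B at (1,1); scan 8 dirs for brackets.
Dir NW: first cell '.' (not opp) -> no flip
Dir N: first cell '.' (not opp) -> no flip
Dir NE: first cell '.' (not opp) -> no flip
Dir W: opp run (1,0), next=edge -> no flip
Dir E: first cell '.' (not opp) -> no flip
Dir SW: first cell '.' (not opp) -> no flip
Dir S: opp run (2,1), next='.' -> no flip
Dir SE: opp run (2,2) (3,3) capped by B -> flip
All flips: (2,2) (3,3)

Answer: ........
WB......
.WBWW...
..WBB...
..WWB...
.....B..
........
........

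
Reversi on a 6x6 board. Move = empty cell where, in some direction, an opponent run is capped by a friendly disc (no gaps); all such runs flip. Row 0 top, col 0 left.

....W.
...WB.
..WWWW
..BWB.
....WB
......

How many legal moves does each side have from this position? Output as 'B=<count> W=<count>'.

Answer: B=3 W=8

Derivation:
-- B to move --
(0,2): no bracket -> illegal
(0,3): no bracket -> illegal
(0,5): no bracket -> illegal
(1,1): no bracket -> illegal
(1,2): flips 3 -> legal
(1,5): no bracket -> illegal
(2,1): no bracket -> illegal
(3,1): no bracket -> illegal
(3,5): no bracket -> illegal
(4,2): no bracket -> illegal
(4,3): flips 1 -> legal
(5,3): no bracket -> illegal
(5,4): flips 1 -> legal
(5,5): no bracket -> illegal
B mobility = 3
-- W to move --
(0,3): flips 1 -> legal
(0,5): flips 1 -> legal
(1,5): flips 1 -> legal
(2,1): no bracket -> illegal
(3,1): flips 1 -> legal
(3,5): flips 1 -> legal
(4,1): flips 1 -> legal
(4,2): flips 1 -> legal
(4,3): flips 1 -> legal
(5,4): no bracket -> illegal
(5,5): no bracket -> illegal
W mobility = 8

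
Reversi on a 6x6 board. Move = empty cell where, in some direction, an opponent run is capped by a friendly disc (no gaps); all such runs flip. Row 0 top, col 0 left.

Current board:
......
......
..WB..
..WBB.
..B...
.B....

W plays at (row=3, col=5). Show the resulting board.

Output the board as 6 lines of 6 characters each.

Answer: ......
......
..WB..
..WWWW
..B...
.B....

Derivation:
Place W at (3,5); scan 8 dirs for brackets.
Dir NW: first cell '.' (not opp) -> no flip
Dir N: first cell '.' (not opp) -> no flip
Dir NE: edge -> no flip
Dir W: opp run (3,4) (3,3) capped by W -> flip
Dir E: edge -> no flip
Dir SW: first cell '.' (not opp) -> no flip
Dir S: first cell '.' (not opp) -> no flip
Dir SE: edge -> no flip
All flips: (3,3) (3,4)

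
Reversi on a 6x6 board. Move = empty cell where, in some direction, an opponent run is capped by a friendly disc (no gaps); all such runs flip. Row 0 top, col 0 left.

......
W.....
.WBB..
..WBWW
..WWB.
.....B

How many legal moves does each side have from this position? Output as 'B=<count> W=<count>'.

Answer: B=8 W=7

Derivation:
-- B to move --
(0,0): no bracket -> illegal
(0,1): no bracket -> illegal
(1,1): no bracket -> illegal
(1,2): no bracket -> illegal
(2,0): flips 1 -> legal
(2,4): flips 1 -> legal
(2,5): no bracket -> illegal
(3,0): no bracket -> illegal
(3,1): flips 1 -> legal
(4,1): flips 3 -> legal
(4,5): flips 1 -> legal
(5,1): flips 1 -> legal
(5,2): flips 2 -> legal
(5,3): flips 1 -> legal
(5,4): no bracket -> illegal
B mobility = 8
-- W to move --
(1,1): no bracket -> illegal
(1,2): flips 2 -> legal
(1,3): flips 2 -> legal
(1,4): flips 1 -> legal
(2,4): flips 3 -> legal
(3,1): no bracket -> illegal
(4,5): flips 1 -> legal
(5,3): flips 1 -> legal
(5,4): flips 1 -> legal
W mobility = 7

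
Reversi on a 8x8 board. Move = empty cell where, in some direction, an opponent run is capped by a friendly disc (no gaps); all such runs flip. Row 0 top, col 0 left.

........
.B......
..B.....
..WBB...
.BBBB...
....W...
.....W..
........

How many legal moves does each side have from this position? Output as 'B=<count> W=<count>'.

-- B to move --
(2,1): flips 1 -> legal
(2,3): flips 1 -> legal
(3,1): flips 1 -> legal
(4,5): no bracket -> illegal
(5,3): no bracket -> illegal
(5,5): no bracket -> illegal
(5,6): no bracket -> illegal
(6,3): no bracket -> illegal
(6,4): flips 1 -> legal
(6,6): no bracket -> illegal
(7,4): no bracket -> illegal
(7,5): no bracket -> illegal
(7,6): flips 2 -> legal
B mobility = 5
-- W to move --
(0,0): no bracket -> illegal
(0,1): no bracket -> illegal
(0,2): no bracket -> illegal
(1,0): no bracket -> illegal
(1,2): flips 1 -> legal
(1,3): no bracket -> illegal
(2,0): no bracket -> illegal
(2,1): no bracket -> illegal
(2,3): no bracket -> illegal
(2,4): flips 2 -> legal
(2,5): no bracket -> illegal
(3,0): no bracket -> illegal
(3,1): no bracket -> illegal
(3,5): flips 2 -> legal
(4,0): no bracket -> illegal
(4,5): no bracket -> illegal
(5,0): flips 1 -> legal
(5,1): no bracket -> illegal
(5,2): flips 1 -> legal
(5,3): no bracket -> illegal
(5,5): no bracket -> illegal
W mobility = 5

Answer: B=5 W=5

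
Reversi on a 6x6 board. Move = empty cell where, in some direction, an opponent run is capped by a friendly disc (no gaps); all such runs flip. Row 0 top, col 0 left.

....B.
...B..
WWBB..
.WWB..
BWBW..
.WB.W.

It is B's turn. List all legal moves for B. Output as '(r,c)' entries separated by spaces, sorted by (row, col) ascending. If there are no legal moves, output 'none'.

(1,0): no bracket -> illegal
(1,1): no bracket -> illegal
(1,2): no bracket -> illegal
(3,0): flips 3 -> legal
(3,4): flips 1 -> legal
(4,4): flips 1 -> legal
(4,5): no bracket -> illegal
(5,0): flips 3 -> legal
(5,3): flips 1 -> legal
(5,5): no bracket -> illegal

Answer: (3,0) (3,4) (4,4) (5,0) (5,3)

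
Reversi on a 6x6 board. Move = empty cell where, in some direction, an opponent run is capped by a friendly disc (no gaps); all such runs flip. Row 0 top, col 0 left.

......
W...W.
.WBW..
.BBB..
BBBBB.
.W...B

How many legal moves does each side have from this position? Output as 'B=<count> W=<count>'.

-- B to move --
(0,0): no bracket -> illegal
(0,1): no bracket -> illegal
(0,3): no bracket -> illegal
(0,4): no bracket -> illegal
(0,5): flips 2 -> legal
(1,1): flips 1 -> legal
(1,2): no bracket -> illegal
(1,3): flips 1 -> legal
(1,5): no bracket -> illegal
(2,0): flips 1 -> legal
(2,4): flips 1 -> legal
(2,5): no bracket -> illegal
(3,0): no bracket -> illegal
(3,4): no bracket -> illegal
(5,0): no bracket -> illegal
(5,2): no bracket -> illegal
B mobility = 5
-- W to move --
(1,1): no bracket -> illegal
(1,2): no bracket -> illegal
(1,3): no bracket -> illegal
(2,0): no bracket -> illegal
(2,4): flips 2 -> legal
(3,0): no bracket -> illegal
(3,4): no bracket -> illegal
(3,5): no bracket -> illegal
(4,5): no bracket -> illegal
(5,0): flips 2 -> legal
(5,2): no bracket -> illegal
(5,3): flips 2 -> legal
(5,4): flips 2 -> legal
W mobility = 4

Answer: B=5 W=4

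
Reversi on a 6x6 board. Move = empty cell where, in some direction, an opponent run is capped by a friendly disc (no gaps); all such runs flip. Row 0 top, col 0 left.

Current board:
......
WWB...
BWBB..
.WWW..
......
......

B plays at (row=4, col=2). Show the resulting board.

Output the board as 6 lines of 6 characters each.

Answer: ......
WWB...
BWBB..
.BBW..
..B...
......

Derivation:
Place B at (4,2); scan 8 dirs for brackets.
Dir NW: opp run (3,1) capped by B -> flip
Dir N: opp run (3,2) capped by B -> flip
Dir NE: opp run (3,3), next='.' -> no flip
Dir W: first cell '.' (not opp) -> no flip
Dir E: first cell '.' (not opp) -> no flip
Dir SW: first cell '.' (not opp) -> no flip
Dir S: first cell '.' (not opp) -> no flip
Dir SE: first cell '.' (not opp) -> no flip
All flips: (3,1) (3,2)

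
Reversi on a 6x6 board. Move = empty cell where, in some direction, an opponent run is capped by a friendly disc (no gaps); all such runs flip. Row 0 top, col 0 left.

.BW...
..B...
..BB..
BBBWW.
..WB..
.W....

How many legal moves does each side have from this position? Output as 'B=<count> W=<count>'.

-- B to move --
(0,3): flips 1 -> legal
(1,1): no bracket -> illegal
(1,3): no bracket -> illegal
(2,4): no bracket -> illegal
(2,5): flips 1 -> legal
(3,5): flips 2 -> legal
(4,0): no bracket -> illegal
(4,1): flips 1 -> legal
(4,4): flips 1 -> legal
(4,5): flips 1 -> legal
(5,0): no bracket -> illegal
(5,2): flips 1 -> legal
(5,3): flips 1 -> legal
B mobility = 8
-- W to move --
(0,0): flips 1 -> legal
(0,3): no bracket -> illegal
(1,0): no bracket -> illegal
(1,1): flips 1 -> legal
(1,3): flips 1 -> legal
(1,4): no bracket -> illegal
(2,0): flips 1 -> legal
(2,1): no bracket -> illegal
(2,4): no bracket -> illegal
(4,0): no bracket -> illegal
(4,1): no bracket -> illegal
(4,4): flips 1 -> legal
(5,2): flips 1 -> legal
(5,3): flips 1 -> legal
(5,4): no bracket -> illegal
W mobility = 7

Answer: B=8 W=7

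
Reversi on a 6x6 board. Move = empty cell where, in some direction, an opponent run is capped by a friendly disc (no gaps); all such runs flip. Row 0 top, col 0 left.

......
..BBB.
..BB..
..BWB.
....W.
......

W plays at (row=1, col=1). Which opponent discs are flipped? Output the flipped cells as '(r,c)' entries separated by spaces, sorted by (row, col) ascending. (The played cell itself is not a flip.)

Answer: (2,2)

Derivation:
Dir NW: first cell '.' (not opp) -> no flip
Dir N: first cell '.' (not opp) -> no flip
Dir NE: first cell '.' (not opp) -> no flip
Dir W: first cell '.' (not opp) -> no flip
Dir E: opp run (1,2) (1,3) (1,4), next='.' -> no flip
Dir SW: first cell '.' (not opp) -> no flip
Dir S: first cell '.' (not opp) -> no flip
Dir SE: opp run (2,2) capped by W -> flip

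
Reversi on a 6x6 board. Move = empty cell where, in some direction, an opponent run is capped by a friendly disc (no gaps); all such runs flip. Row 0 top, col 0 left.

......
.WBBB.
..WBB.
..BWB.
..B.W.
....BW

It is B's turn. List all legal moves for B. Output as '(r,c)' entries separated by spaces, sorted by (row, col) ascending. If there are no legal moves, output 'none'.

(0,0): no bracket -> illegal
(0,1): no bracket -> illegal
(0,2): no bracket -> illegal
(1,0): flips 1 -> legal
(2,0): no bracket -> illegal
(2,1): flips 1 -> legal
(3,1): flips 1 -> legal
(3,5): no bracket -> illegal
(4,3): flips 1 -> legal
(4,5): no bracket -> illegal
(5,3): no bracket -> illegal

Answer: (1,0) (2,1) (3,1) (4,3)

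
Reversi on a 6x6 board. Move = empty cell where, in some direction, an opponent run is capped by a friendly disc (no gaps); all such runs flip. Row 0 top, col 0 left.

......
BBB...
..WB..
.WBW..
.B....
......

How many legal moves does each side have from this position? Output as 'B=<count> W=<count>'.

-- B to move --
(1,3): no bracket -> illegal
(2,0): no bracket -> illegal
(2,1): flips 2 -> legal
(2,4): no bracket -> illegal
(3,0): flips 1 -> legal
(3,4): flips 1 -> legal
(4,0): no bracket -> illegal
(4,2): no bracket -> illegal
(4,3): flips 1 -> legal
(4,4): flips 2 -> legal
B mobility = 5
-- W to move --
(0,0): flips 1 -> legal
(0,1): no bracket -> illegal
(0,2): flips 1 -> legal
(0,3): no bracket -> illegal
(1,3): flips 1 -> legal
(1,4): no bracket -> illegal
(2,0): no bracket -> illegal
(2,1): no bracket -> illegal
(2,4): flips 1 -> legal
(3,0): no bracket -> illegal
(3,4): no bracket -> illegal
(4,0): no bracket -> illegal
(4,2): flips 1 -> legal
(4,3): no bracket -> illegal
(5,0): no bracket -> illegal
(5,1): flips 1 -> legal
(5,2): no bracket -> illegal
W mobility = 6

Answer: B=5 W=6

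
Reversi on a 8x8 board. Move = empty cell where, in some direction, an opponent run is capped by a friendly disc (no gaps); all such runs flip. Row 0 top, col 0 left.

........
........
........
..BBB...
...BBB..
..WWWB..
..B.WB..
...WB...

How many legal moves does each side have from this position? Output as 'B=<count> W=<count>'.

-- B to move --
(4,1): no bracket -> illegal
(4,2): flips 1 -> legal
(5,1): flips 3 -> legal
(6,1): flips 1 -> legal
(6,3): flips 3 -> legal
(7,2): flips 1 -> legal
(7,5): no bracket -> illegal
B mobility = 5
-- W to move --
(2,1): flips 2 -> legal
(2,2): no bracket -> illegal
(2,3): flips 2 -> legal
(2,4): flips 2 -> legal
(2,5): flips 2 -> legal
(3,1): no bracket -> illegal
(3,5): flips 1 -> legal
(3,6): flips 1 -> legal
(4,1): no bracket -> illegal
(4,2): no bracket -> illegal
(4,6): flips 1 -> legal
(5,1): flips 1 -> legal
(5,6): flips 1 -> legal
(6,1): no bracket -> illegal
(6,3): no bracket -> illegal
(6,6): flips 1 -> legal
(7,1): flips 1 -> legal
(7,2): flips 1 -> legal
(7,5): flips 1 -> legal
(7,6): flips 1 -> legal
W mobility = 14

Answer: B=5 W=14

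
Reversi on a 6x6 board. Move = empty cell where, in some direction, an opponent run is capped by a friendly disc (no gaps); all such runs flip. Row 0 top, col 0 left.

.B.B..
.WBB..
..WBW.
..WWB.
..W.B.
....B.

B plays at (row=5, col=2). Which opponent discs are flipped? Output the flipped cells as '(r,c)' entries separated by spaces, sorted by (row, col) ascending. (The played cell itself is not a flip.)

Dir NW: first cell '.' (not opp) -> no flip
Dir N: opp run (4,2) (3,2) (2,2) capped by B -> flip
Dir NE: first cell '.' (not opp) -> no flip
Dir W: first cell '.' (not opp) -> no flip
Dir E: first cell '.' (not opp) -> no flip
Dir SW: edge -> no flip
Dir S: edge -> no flip
Dir SE: edge -> no flip

Answer: (2,2) (3,2) (4,2)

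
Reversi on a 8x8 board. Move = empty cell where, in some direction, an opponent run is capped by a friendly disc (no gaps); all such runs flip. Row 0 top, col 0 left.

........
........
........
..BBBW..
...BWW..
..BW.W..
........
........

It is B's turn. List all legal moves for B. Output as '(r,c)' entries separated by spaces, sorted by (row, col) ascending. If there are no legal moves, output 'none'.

(2,4): no bracket -> illegal
(2,5): no bracket -> illegal
(2,6): no bracket -> illegal
(3,6): flips 1 -> legal
(4,2): no bracket -> illegal
(4,6): flips 2 -> legal
(5,4): flips 2 -> legal
(5,6): flips 1 -> legal
(6,2): no bracket -> illegal
(6,3): flips 1 -> legal
(6,4): no bracket -> illegal
(6,5): no bracket -> illegal
(6,6): flips 2 -> legal

Answer: (3,6) (4,6) (5,4) (5,6) (6,3) (6,6)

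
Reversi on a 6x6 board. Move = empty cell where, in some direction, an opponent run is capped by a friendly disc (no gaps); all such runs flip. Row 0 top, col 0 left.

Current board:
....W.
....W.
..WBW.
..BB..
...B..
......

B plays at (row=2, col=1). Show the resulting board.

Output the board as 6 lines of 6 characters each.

Place B at (2,1); scan 8 dirs for brackets.
Dir NW: first cell '.' (not opp) -> no flip
Dir N: first cell '.' (not opp) -> no flip
Dir NE: first cell '.' (not opp) -> no flip
Dir W: first cell '.' (not opp) -> no flip
Dir E: opp run (2,2) capped by B -> flip
Dir SW: first cell '.' (not opp) -> no flip
Dir S: first cell '.' (not opp) -> no flip
Dir SE: first cell 'B' (not opp) -> no flip
All flips: (2,2)

Answer: ....W.
....W.
.BBBW.
..BB..
...B..
......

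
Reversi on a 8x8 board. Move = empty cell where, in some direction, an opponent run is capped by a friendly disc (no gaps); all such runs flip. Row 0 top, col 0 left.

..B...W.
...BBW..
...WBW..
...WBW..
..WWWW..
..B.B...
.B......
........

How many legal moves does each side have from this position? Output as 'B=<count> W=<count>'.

Answer: B=10 W=9

Derivation:
-- B to move --
(0,4): no bracket -> illegal
(0,5): no bracket -> illegal
(0,7): no bracket -> illegal
(1,2): flips 1 -> legal
(1,6): flips 2 -> legal
(1,7): no bracket -> illegal
(2,2): flips 1 -> legal
(2,6): flips 1 -> legal
(3,1): no bracket -> illegal
(3,2): flips 4 -> legal
(3,6): flips 3 -> legal
(4,1): no bracket -> illegal
(4,6): flips 1 -> legal
(5,1): flips 2 -> legal
(5,3): flips 3 -> legal
(5,5): no bracket -> illegal
(5,6): flips 1 -> legal
B mobility = 10
-- W to move --
(0,1): no bracket -> illegal
(0,3): flips 2 -> legal
(0,4): flips 3 -> legal
(0,5): flips 1 -> legal
(1,1): no bracket -> illegal
(1,2): flips 2 -> legal
(2,2): no bracket -> illegal
(4,1): no bracket -> illegal
(5,0): no bracket -> illegal
(5,1): no bracket -> illegal
(5,3): no bracket -> illegal
(5,5): no bracket -> illegal
(6,0): no bracket -> illegal
(6,2): flips 1 -> legal
(6,3): flips 1 -> legal
(6,4): flips 1 -> legal
(6,5): flips 1 -> legal
(7,0): flips 2 -> legal
(7,1): no bracket -> illegal
(7,2): no bracket -> illegal
W mobility = 9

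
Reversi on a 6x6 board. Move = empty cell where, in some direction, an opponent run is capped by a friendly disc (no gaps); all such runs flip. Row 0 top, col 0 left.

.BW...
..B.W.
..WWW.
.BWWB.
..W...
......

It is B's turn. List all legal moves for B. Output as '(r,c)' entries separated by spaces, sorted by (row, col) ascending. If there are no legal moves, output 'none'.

(0,3): flips 1 -> legal
(0,4): flips 2 -> legal
(0,5): no bracket -> illegal
(1,1): no bracket -> illegal
(1,3): flips 1 -> legal
(1,5): no bracket -> illegal
(2,1): no bracket -> illegal
(2,5): no bracket -> illegal
(3,5): no bracket -> illegal
(4,1): no bracket -> illegal
(4,3): no bracket -> illegal
(4,4): no bracket -> illegal
(5,1): no bracket -> illegal
(5,2): flips 3 -> legal
(5,3): flips 1 -> legal

Answer: (0,3) (0,4) (1,3) (5,2) (5,3)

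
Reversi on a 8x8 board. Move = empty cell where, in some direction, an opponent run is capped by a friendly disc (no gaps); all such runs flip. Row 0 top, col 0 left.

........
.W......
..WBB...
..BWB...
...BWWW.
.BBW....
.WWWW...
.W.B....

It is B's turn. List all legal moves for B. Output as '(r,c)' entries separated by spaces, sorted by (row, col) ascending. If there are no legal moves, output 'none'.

Answer: (1,2) (2,1) (4,2) (4,7) (5,4) (5,5) (5,6) (7,0) (7,2) (7,4)

Derivation:
(0,0): no bracket -> illegal
(0,1): no bracket -> illegal
(0,2): no bracket -> illegal
(1,0): no bracket -> illegal
(1,2): flips 1 -> legal
(1,3): no bracket -> illegal
(2,0): no bracket -> illegal
(2,1): flips 1 -> legal
(3,1): no bracket -> illegal
(3,5): no bracket -> illegal
(3,6): no bracket -> illegal
(3,7): no bracket -> illegal
(4,2): flips 1 -> legal
(4,7): flips 3 -> legal
(5,0): no bracket -> illegal
(5,4): flips 2 -> legal
(5,5): flips 1 -> legal
(5,6): flips 1 -> legal
(5,7): no bracket -> illegal
(6,0): no bracket -> illegal
(6,5): no bracket -> illegal
(7,0): flips 1 -> legal
(7,2): flips 1 -> legal
(7,4): flips 1 -> legal
(7,5): no bracket -> illegal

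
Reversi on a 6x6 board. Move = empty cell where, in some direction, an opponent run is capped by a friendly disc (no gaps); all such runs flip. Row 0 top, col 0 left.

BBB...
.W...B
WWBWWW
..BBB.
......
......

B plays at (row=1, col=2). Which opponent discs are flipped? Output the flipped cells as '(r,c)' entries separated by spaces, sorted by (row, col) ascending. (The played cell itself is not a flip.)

Dir NW: first cell 'B' (not opp) -> no flip
Dir N: first cell 'B' (not opp) -> no flip
Dir NE: first cell '.' (not opp) -> no flip
Dir W: opp run (1,1), next='.' -> no flip
Dir E: first cell '.' (not opp) -> no flip
Dir SW: opp run (2,1), next='.' -> no flip
Dir S: first cell 'B' (not opp) -> no flip
Dir SE: opp run (2,3) capped by B -> flip

Answer: (2,3)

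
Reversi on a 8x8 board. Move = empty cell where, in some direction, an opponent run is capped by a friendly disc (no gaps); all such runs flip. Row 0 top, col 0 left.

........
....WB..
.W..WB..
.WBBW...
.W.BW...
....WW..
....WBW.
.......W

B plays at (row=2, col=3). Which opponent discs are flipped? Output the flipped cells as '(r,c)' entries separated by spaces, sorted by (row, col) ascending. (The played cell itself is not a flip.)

Answer: (2,4)

Derivation:
Dir NW: first cell '.' (not opp) -> no flip
Dir N: first cell '.' (not opp) -> no flip
Dir NE: opp run (1,4), next='.' -> no flip
Dir W: first cell '.' (not opp) -> no flip
Dir E: opp run (2,4) capped by B -> flip
Dir SW: first cell 'B' (not opp) -> no flip
Dir S: first cell 'B' (not opp) -> no flip
Dir SE: opp run (3,4), next='.' -> no flip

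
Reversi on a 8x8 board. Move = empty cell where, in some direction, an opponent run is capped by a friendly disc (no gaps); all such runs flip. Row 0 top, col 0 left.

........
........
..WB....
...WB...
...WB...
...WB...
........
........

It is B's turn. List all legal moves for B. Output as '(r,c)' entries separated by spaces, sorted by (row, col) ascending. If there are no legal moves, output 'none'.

Answer: (1,1) (2,1) (3,2) (4,2) (5,2) (6,2) (6,3)

Derivation:
(1,1): flips 2 -> legal
(1,2): no bracket -> illegal
(1,3): no bracket -> illegal
(2,1): flips 1 -> legal
(2,4): no bracket -> illegal
(3,1): no bracket -> illegal
(3,2): flips 2 -> legal
(4,2): flips 1 -> legal
(5,2): flips 2 -> legal
(6,2): flips 1 -> legal
(6,3): flips 3 -> legal
(6,4): no bracket -> illegal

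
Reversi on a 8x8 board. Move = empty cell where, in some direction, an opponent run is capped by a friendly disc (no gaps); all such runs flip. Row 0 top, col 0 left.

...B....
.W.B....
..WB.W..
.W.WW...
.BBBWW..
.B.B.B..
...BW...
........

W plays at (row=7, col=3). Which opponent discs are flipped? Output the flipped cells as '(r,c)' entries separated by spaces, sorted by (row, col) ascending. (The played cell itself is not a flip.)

Answer: (4,3) (5,3) (6,3)

Derivation:
Dir NW: first cell '.' (not opp) -> no flip
Dir N: opp run (6,3) (5,3) (4,3) capped by W -> flip
Dir NE: first cell 'W' (not opp) -> no flip
Dir W: first cell '.' (not opp) -> no flip
Dir E: first cell '.' (not opp) -> no flip
Dir SW: edge -> no flip
Dir S: edge -> no flip
Dir SE: edge -> no flip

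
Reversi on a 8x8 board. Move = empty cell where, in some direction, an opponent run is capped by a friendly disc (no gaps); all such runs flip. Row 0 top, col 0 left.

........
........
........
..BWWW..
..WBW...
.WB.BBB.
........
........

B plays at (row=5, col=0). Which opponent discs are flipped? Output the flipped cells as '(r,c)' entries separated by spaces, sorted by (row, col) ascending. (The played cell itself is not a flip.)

Dir NW: edge -> no flip
Dir N: first cell '.' (not opp) -> no flip
Dir NE: first cell '.' (not opp) -> no flip
Dir W: edge -> no flip
Dir E: opp run (5,1) capped by B -> flip
Dir SW: edge -> no flip
Dir S: first cell '.' (not opp) -> no flip
Dir SE: first cell '.' (not opp) -> no flip

Answer: (5,1)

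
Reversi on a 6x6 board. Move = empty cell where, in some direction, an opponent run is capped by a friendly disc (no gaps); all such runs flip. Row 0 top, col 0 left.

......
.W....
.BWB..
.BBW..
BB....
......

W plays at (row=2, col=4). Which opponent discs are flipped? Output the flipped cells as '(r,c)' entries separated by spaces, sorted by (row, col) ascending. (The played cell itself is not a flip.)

Answer: (2,3)

Derivation:
Dir NW: first cell '.' (not opp) -> no flip
Dir N: first cell '.' (not opp) -> no flip
Dir NE: first cell '.' (not opp) -> no flip
Dir W: opp run (2,3) capped by W -> flip
Dir E: first cell '.' (not opp) -> no flip
Dir SW: first cell 'W' (not opp) -> no flip
Dir S: first cell '.' (not opp) -> no flip
Dir SE: first cell '.' (not opp) -> no flip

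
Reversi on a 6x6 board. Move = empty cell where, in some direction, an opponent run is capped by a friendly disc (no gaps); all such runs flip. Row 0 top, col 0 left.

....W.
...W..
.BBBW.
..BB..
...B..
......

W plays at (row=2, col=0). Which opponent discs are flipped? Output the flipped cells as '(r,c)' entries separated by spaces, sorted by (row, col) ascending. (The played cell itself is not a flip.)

Answer: (2,1) (2,2) (2,3)

Derivation:
Dir NW: edge -> no flip
Dir N: first cell '.' (not opp) -> no flip
Dir NE: first cell '.' (not opp) -> no flip
Dir W: edge -> no flip
Dir E: opp run (2,1) (2,2) (2,3) capped by W -> flip
Dir SW: edge -> no flip
Dir S: first cell '.' (not opp) -> no flip
Dir SE: first cell '.' (not opp) -> no flip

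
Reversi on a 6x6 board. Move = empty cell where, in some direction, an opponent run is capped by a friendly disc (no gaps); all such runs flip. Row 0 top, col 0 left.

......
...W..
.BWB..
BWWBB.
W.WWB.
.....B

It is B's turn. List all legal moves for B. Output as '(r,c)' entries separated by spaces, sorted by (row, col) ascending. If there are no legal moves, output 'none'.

Answer: (0,3) (1,1) (4,1) (5,0) (5,1) (5,2) (5,3) (5,4)

Derivation:
(0,2): no bracket -> illegal
(0,3): flips 1 -> legal
(0,4): no bracket -> illegal
(1,1): flips 1 -> legal
(1,2): no bracket -> illegal
(1,4): no bracket -> illegal
(2,0): no bracket -> illegal
(2,4): no bracket -> illegal
(4,1): flips 4 -> legal
(5,0): flips 1 -> legal
(5,1): flips 1 -> legal
(5,2): flips 1 -> legal
(5,3): flips 1 -> legal
(5,4): flips 2 -> legal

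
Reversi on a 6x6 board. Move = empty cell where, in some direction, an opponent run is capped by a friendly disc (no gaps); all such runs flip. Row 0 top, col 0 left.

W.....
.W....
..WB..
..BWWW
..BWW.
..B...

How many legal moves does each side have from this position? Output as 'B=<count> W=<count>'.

Answer: B=7 W=7

Derivation:
-- B to move --
(0,1): no bracket -> illegal
(0,2): no bracket -> illegal
(1,0): no bracket -> illegal
(1,2): flips 1 -> legal
(1,3): no bracket -> illegal
(2,0): no bracket -> illegal
(2,1): flips 1 -> legal
(2,4): flips 1 -> legal
(2,5): flips 2 -> legal
(3,1): no bracket -> illegal
(4,5): flips 3 -> legal
(5,3): flips 2 -> legal
(5,4): flips 1 -> legal
(5,5): no bracket -> illegal
B mobility = 7
-- W to move --
(1,2): flips 1 -> legal
(1,3): flips 1 -> legal
(1,4): no bracket -> illegal
(2,1): flips 1 -> legal
(2,4): flips 1 -> legal
(3,1): flips 1 -> legal
(4,1): flips 1 -> legal
(5,1): flips 1 -> legal
(5,3): no bracket -> illegal
W mobility = 7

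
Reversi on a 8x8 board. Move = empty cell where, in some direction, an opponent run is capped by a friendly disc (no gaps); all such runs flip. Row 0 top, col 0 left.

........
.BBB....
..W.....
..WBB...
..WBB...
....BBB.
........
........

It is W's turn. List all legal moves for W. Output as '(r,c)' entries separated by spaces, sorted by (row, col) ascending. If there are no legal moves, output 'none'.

Answer: (0,0) (0,2) (0,4) (2,4) (3,5) (4,5) (6,5) (6,6)

Derivation:
(0,0): flips 1 -> legal
(0,1): no bracket -> illegal
(0,2): flips 1 -> legal
(0,3): no bracket -> illegal
(0,4): flips 1 -> legal
(1,0): no bracket -> illegal
(1,4): no bracket -> illegal
(2,0): no bracket -> illegal
(2,1): no bracket -> illegal
(2,3): no bracket -> illegal
(2,4): flips 1 -> legal
(2,5): no bracket -> illegal
(3,5): flips 2 -> legal
(4,5): flips 2 -> legal
(4,6): no bracket -> illegal
(4,7): no bracket -> illegal
(5,2): no bracket -> illegal
(5,3): no bracket -> illegal
(5,7): no bracket -> illegal
(6,3): no bracket -> illegal
(6,4): no bracket -> illegal
(6,5): flips 2 -> legal
(6,6): flips 3 -> legal
(6,7): no bracket -> illegal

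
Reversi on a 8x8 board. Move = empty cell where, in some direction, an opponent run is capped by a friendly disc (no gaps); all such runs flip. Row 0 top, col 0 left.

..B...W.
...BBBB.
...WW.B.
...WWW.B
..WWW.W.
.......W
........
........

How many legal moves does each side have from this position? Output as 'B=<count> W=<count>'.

-- B to move --
(0,5): no bracket -> illegal
(0,7): no bracket -> illegal
(1,2): no bracket -> illegal
(1,7): no bracket -> illegal
(2,2): no bracket -> illegal
(2,5): no bracket -> illegal
(3,1): no bracket -> illegal
(3,2): flips 1 -> legal
(3,6): no bracket -> illegal
(4,1): no bracket -> illegal
(4,5): no bracket -> illegal
(4,7): no bracket -> illegal
(5,1): flips 3 -> legal
(5,2): no bracket -> illegal
(5,3): flips 5 -> legal
(5,4): flips 3 -> legal
(5,5): flips 1 -> legal
(5,6): no bracket -> illegal
(6,6): no bracket -> illegal
(6,7): no bracket -> illegal
B mobility = 5
-- W to move --
(0,1): no bracket -> illegal
(0,3): flips 1 -> legal
(0,4): flips 1 -> legal
(0,5): flips 1 -> legal
(0,7): no bracket -> illegal
(1,1): no bracket -> illegal
(1,2): no bracket -> illegal
(1,7): flips 1 -> legal
(2,2): no bracket -> illegal
(2,5): no bracket -> illegal
(2,7): no bracket -> illegal
(3,6): flips 2 -> legal
(4,7): no bracket -> illegal
W mobility = 5

Answer: B=5 W=5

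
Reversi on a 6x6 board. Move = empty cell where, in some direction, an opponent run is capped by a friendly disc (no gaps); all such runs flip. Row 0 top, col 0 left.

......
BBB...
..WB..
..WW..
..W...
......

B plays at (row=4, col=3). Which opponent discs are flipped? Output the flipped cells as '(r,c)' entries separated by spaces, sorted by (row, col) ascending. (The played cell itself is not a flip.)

Dir NW: opp run (3,2), next='.' -> no flip
Dir N: opp run (3,3) capped by B -> flip
Dir NE: first cell '.' (not opp) -> no flip
Dir W: opp run (4,2), next='.' -> no flip
Dir E: first cell '.' (not opp) -> no flip
Dir SW: first cell '.' (not opp) -> no flip
Dir S: first cell '.' (not opp) -> no flip
Dir SE: first cell '.' (not opp) -> no flip

Answer: (3,3)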